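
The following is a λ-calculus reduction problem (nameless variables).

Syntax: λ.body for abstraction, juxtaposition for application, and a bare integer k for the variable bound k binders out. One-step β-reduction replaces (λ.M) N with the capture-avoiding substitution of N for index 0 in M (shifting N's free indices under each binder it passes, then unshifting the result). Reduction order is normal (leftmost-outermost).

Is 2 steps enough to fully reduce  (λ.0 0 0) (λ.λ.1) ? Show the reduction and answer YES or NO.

  start: (λ.0 0 0) (λ.λ.1)
  →1  (λ.λ.1) (λ.λ.1) (λ.λ.1)
  →2  (λ.λ.λ.1) (λ.λ.1)

Answer: NO — after 2 steps the term is (λ.λ.λ.1) (λ.λ.1), not yet normal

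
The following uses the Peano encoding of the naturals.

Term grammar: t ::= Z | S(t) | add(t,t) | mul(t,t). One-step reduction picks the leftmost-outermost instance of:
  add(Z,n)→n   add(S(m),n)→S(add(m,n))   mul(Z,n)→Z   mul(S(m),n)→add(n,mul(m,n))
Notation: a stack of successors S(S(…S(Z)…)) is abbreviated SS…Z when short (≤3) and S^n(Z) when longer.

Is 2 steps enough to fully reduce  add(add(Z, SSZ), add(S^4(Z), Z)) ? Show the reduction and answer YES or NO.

Answer: NO — after 2 steps the term is S(add(SZ, add(S^4(Z), Z))), not yet normal

Working:
  start: add(add(Z, SSZ), add(S^4(Z), Z))
  step 1: add(SSZ, add(S^4(Z), Z))
  step 2: S(add(SZ, add(S^4(Z), Z)))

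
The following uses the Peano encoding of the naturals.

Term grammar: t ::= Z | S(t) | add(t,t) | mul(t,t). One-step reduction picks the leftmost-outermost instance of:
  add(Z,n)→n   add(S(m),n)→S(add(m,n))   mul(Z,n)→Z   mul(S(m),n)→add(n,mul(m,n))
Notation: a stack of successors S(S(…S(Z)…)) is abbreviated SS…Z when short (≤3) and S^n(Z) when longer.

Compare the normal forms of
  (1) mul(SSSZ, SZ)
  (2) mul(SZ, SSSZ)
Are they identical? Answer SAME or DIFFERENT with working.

Term A:
  start: mul(SSSZ, SZ)
  [1] add(SZ, mul(SSZ, SZ))
  [2] S(add(Z, mul(SSZ, SZ)))
  [3] S(mul(SSZ, SZ))
  [4] S(add(SZ, mul(SZ, SZ)))
  [5] S(S(add(Z, mul(SZ, SZ))))
  [6] S(S(mul(SZ, SZ)))
  [7] S(S(add(SZ, mul(Z, SZ))))
  [8] S(S(S(add(Z, mul(Z, SZ)))))
  [9] S(S(S(mul(Z, SZ))))
  [10] SSSZ

Term B:
  start: mul(SZ, SSSZ)
  [1] add(SSSZ, mul(Z, SSSZ))
  [2] S(add(SSZ, mul(Z, SSSZ)))
  [3] S(S(add(SZ, mul(Z, SSSZ))))
  [4] S(S(S(add(Z, mul(Z, SSSZ)))))
  [5] S(S(S(mul(Z, SSSZ))))
  [6] SSSZ

Answer: SAME — A ⇓ SSSZ, B ⇓ SSSZ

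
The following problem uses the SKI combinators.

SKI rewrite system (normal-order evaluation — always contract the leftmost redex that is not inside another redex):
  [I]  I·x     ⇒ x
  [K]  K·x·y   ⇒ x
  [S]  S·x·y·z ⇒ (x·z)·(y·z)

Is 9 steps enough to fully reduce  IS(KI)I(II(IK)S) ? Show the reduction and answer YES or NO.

  start: IS(KI)I(II(IK)S)
  →1  S(KI)I(II(IK)S)
  →2  KI(II(IK)S)(I(II(IK)S))
  →3  I(I(II(IK)S))
  →4  I(II(IK)S)
  →5  II(IK)S
  →6  I(IK)S
  →7  IKS
  →8  KS

Answer: YES — reaches normal form KS in 8 ≤ 9 steps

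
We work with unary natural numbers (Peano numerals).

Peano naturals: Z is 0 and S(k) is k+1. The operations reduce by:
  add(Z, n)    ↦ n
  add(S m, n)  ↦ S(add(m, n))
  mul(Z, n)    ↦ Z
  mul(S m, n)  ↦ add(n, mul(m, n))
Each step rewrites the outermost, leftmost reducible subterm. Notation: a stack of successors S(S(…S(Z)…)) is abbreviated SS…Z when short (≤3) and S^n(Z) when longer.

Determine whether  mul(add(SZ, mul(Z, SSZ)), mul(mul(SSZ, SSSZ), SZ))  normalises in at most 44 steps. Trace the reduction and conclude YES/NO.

Answer: YES — reaches normal form S^6(Z) in 42 ≤ 44 steps

Derivation:
  start: mul(add(SZ, mul(Z, SSZ)), mul(mul(SSZ, SSSZ), SZ))
  →1  mul(S(add(Z, mul(Z, SSZ))), mul(mul(SSZ, SSSZ), SZ))
  →2  add(mul(mul(SSZ, SSSZ), SZ), mul(add(Z, mul(Z, SSZ)), mul(mul(SSZ, SSSZ), SZ)))
  →3  add(mul(add(SSSZ, mul(SZ, SSSZ)), SZ), mul(add(Z, mul(Z, SSZ)), mul(mul(SSZ, SSSZ), SZ)))
  →4  add(mul(S(add(SSZ, mul(SZ, SSSZ))), SZ), mul(add(Z, mul(Z, SSZ)), mul(mul(SSZ, SSSZ), SZ)))
  →5  add(add(SZ, mul(add(SSZ, mul(SZ, SSSZ)), SZ)), mul(add(Z, mul(Z, SSZ)), mul(mul(SSZ, SSSZ), SZ)))
  →6  add(S(add(Z, mul(add(SSZ, mul(SZ, SSSZ)), SZ))), mul(add(Z, mul(Z, SSZ)), mul(mul(SSZ, SSSZ), SZ)))
  →7  S(add(add(Z, mul(add(SSZ, mul(SZ, SSSZ)), SZ)), mul(add(Z, mul(Z, SSZ)), mul(mul(SSZ, SSSZ), SZ))))
  →8  S(add(mul(add(SSZ, mul(SZ, SSSZ)), SZ), mul(add(Z, mul(Z, SSZ)), mul(mul(SSZ, SSSZ), SZ))))
  →9  S(add(mul(S(add(SZ, mul(SZ, SSSZ))), SZ), mul(add(Z, mul(Z, SSZ)), mul(mul(SSZ, SSSZ), SZ))))
  →10  S(add(add(SZ, mul(add(SZ, mul(SZ, SSSZ)), SZ)), mul(add(Z, mul(Z, SSZ)), mul(mul(SSZ, SSSZ), SZ))))
  →11  S(add(S(add(Z, mul(add(SZ, mul(SZ, SSSZ)), SZ))), mul(add(Z, mul(Z, SSZ)), mul(mul(SSZ, SSSZ), SZ))))
  →12  S(S(add(add(Z, mul(add(SZ, mul(SZ, SSSZ)), SZ)), mul(add(Z, mul(Z, SSZ)), mul(mul(SSZ, SSSZ), SZ)))))
  →13  S(S(add(mul(add(SZ, mul(SZ, SSSZ)), SZ), mul(add(Z, mul(Z, SSZ)), mul(mul(SSZ, SSSZ), SZ)))))
  →14  S(S(add(mul(S(add(Z, mul(SZ, SSSZ))), SZ), mul(add(Z, mul(Z, SSZ)), mul(mul(SSZ, SSSZ), SZ)))))
  →15  S(S(add(add(SZ, mul(add(Z, mul(SZ, SSSZ)), SZ)), mul(add(Z, mul(Z, SSZ)), mul(mul(SSZ, SSSZ), SZ)))))
  →16  S(S(add(S(add(Z, mul(add(Z, mul(SZ, SSSZ)), SZ))), mul(add(Z, mul(Z, SSZ)), mul(mul(SSZ, SSSZ), SZ)))))
  →17  S(S(S(add(add(Z, mul(add(Z, mul(SZ, SSSZ)), SZ)), mul(add(Z, mul(Z, SSZ)), mul(mul(SSZ, SSSZ), SZ))))))
  →18  S(S(S(add(mul(add(Z, mul(SZ, SSSZ)), SZ), mul(add(Z, mul(Z, SSZ)), mul(mul(SSZ, SSSZ), SZ))))))
  →19  S(S(S(add(mul(mul(SZ, SSSZ), SZ), mul(add(Z, mul(Z, SSZ)), mul(mul(SSZ, SSSZ), SZ))))))
  →20  S(S(S(add(mul(add(SSSZ, mul(Z, SSSZ)), SZ), mul(add(Z, mul(Z, SSZ)), mul(mul(SSZ, SSSZ), SZ))))))
  →21  S(S(S(add(mul(S(add(SSZ, mul(Z, SSSZ))), SZ), mul(add(Z, mul(Z, SSZ)), mul(mul(SSZ, SSSZ), SZ))))))
  →22  S(S(S(add(add(SZ, mul(add(SSZ, mul(Z, SSSZ)), SZ)), mul(add(Z, mul(Z, SSZ)), mul(mul(SSZ, SSSZ), SZ))))))
  →23  S(S(S(add(S(add(Z, mul(add(SSZ, mul(Z, SSSZ)), SZ))), mul(add(Z, mul(Z, SSZ)), mul(mul(SSZ, SSSZ), SZ))))))
  →24  S(S(S(S(add(add(Z, mul(add(SSZ, mul(Z, SSSZ)), SZ)), mul(add(Z, mul(Z, SSZ)), mul(mul(SSZ, SSSZ), SZ)))))))
  →25  S(S(S(S(add(mul(add(SSZ, mul(Z, SSSZ)), SZ), mul(add(Z, mul(Z, SSZ)), mul(mul(SSZ, SSSZ), SZ)))))))
  →26  S(S(S(S(add(mul(S(add(SZ, mul(Z, SSSZ))), SZ), mul(add(Z, mul(Z, SSZ)), mul(mul(SSZ, SSSZ), SZ)))))))
  →27  S(S(S(S(add(add(SZ, mul(add(SZ, mul(Z, SSSZ)), SZ)), mul(add(Z, mul(Z, SSZ)), mul(mul(SSZ, SSSZ), SZ)))))))
  →28  S(S(S(S(add(S(add(Z, mul(add(SZ, mul(Z, SSSZ)), SZ))), mul(add(Z, mul(Z, SSZ)), mul(mul(SSZ, SSSZ), SZ)))))))
  →29  S(S(S(S(S(add(add(Z, mul(add(SZ, mul(Z, SSSZ)), SZ)), mul(add(Z, mul(Z, SSZ)), mul(mul(SSZ, SSSZ), SZ))))))))
  →30  S(S(S(S(S(add(mul(add(SZ, mul(Z, SSSZ)), SZ), mul(add(Z, mul(Z, SSZ)), mul(mul(SSZ, SSSZ), SZ))))))))
  →31  S(S(S(S(S(add(mul(S(add(Z, mul(Z, SSSZ))), SZ), mul(add(Z, mul(Z, SSZ)), mul(mul(SSZ, SSSZ), SZ))))))))
  →32  S(S(S(S(S(add(add(SZ, mul(add(Z, mul(Z, SSSZ)), SZ)), mul(add(Z, mul(Z, SSZ)), mul(mul(SSZ, SSSZ), SZ))))))))
  →33  S(S(S(S(S(add(S(add(Z, mul(add(Z, mul(Z, SSSZ)), SZ))), mul(add(Z, mul(Z, SSZ)), mul(mul(SSZ, SSSZ), SZ))))))))
  →34  S(S(S(S(S(S(add(add(Z, mul(add(Z, mul(Z, SSSZ)), SZ)), mul(add(Z, mul(Z, SSZ)), mul(mul(SSZ, SSSZ), SZ)))))))))
  →35  S(S(S(S(S(S(add(mul(add(Z, mul(Z, SSSZ)), SZ), mul(add(Z, mul(Z, SSZ)), mul(mul(SSZ, SSSZ), SZ)))))))))
  →36  S(S(S(S(S(S(add(mul(mul(Z, SSSZ), SZ), mul(add(Z, mul(Z, SSZ)), mul(mul(SSZ, SSSZ), SZ)))))))))
  →37  S(S(S(S(S(S(add(mul(Z, SZ), mul(add(Z, mul(Z, SSZ)), mul(mul(SSZ, SSSZ), SZ)))))))))
  →38  S(S(S(S(S(S(add(Z, mul(add(Z, mul(Z, SSZ)), mul(mul(SSZ, SSSZ), SZ)))))))))
  →39  S(S(S(S(S(S(mul(add(Z, mul(Z, SSZ)), mul(mul(SSZ, SSSZ), SZ))))))))
  →40  S(S(S(S(S(S(mul(mul(Z, SSZ), mul(mul(SSZ, SSSZ), SZ))))))))
  →41  S(S(S(S(S(S(mul(Z, mul(mul(SSZ, SSSZ), SZ))))))))
  →42  S^6(Z)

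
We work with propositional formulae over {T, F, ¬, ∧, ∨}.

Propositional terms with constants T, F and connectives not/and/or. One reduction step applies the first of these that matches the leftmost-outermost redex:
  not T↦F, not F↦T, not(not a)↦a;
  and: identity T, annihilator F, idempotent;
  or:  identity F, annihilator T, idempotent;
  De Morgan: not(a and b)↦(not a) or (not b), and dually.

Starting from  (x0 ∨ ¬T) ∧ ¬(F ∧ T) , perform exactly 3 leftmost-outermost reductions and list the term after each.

  start: (x0 ∨ ¬T) ∧ ¬(F ∧ T)
  →1  (x0 ∨ F) ∧ ¬(F ∧ T)
  →2  x0 ∧ ¬(F ∧ T)
  →3  x0 ∧ (¬F ∨ ¬T)

Answer: after 3 steps: x0 ∧ (¬F ∨ ¬T)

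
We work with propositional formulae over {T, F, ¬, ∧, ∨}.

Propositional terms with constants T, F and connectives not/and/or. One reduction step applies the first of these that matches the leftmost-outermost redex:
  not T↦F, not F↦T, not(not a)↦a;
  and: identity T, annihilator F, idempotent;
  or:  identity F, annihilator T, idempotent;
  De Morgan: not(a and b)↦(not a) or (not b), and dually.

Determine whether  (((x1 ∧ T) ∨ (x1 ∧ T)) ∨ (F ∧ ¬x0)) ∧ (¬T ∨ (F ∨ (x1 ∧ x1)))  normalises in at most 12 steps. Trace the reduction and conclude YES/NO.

Answer: YES — reaches normal form x1 in 9 ≤ 12 steps

Working:
  start: (((x1 ∧ T) ∨ (x1 ∧ T)) ∨ (F ∧ ¬x0)) ∧ (¬T ∨ (F ∨ (x1 ∧ x1)))
  step 1: ((x1 ∧ T) ∨ (F ∧ ¬x0)) ∧ (¬T ∨ (F ∨ (x1 ∧ x1)))
  step 2: (x1 ∨ (F ∧ ¬x0)) ∧ (¬T ∨ (F ∨ (x1 ∧ x1)))
  step 3: (x1 ∨ F) ∧ (¬T ∨ (F ∨ (x1 ∧ x1)))
  step 4: x1 ∧ (¬T ∨ (F ∨ (x1 ∧ x1)))
  step 5: x1 ∧ (F ∨ (F ∨ (x1 ∧ x1)))
  step 6: x1 ∧ (F ∨ (x1 ∧ x1))
  step 7: x1 ∧ (x1 ∧ x1)
  step 8: x1 ∧ x1
  step 9: x1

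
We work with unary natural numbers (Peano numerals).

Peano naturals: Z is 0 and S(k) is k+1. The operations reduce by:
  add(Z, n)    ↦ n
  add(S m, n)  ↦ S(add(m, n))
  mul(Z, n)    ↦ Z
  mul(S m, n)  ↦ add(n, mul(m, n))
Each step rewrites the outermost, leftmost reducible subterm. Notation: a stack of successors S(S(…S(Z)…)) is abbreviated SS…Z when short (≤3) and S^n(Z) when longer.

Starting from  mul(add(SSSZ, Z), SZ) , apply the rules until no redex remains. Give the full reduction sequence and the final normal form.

Answer: normal form = SSSZ  (in 14 steps)

Reduction:
  start: mul(add(SSSZ, Z), SZ)
  [1] mul(S(add(SSZ, Z)), SZ)
  [2] add(SZ, mul(add(SSZ, Z), SZ))
  [3] S(add(Z, mul(add(SSZ, Z), SZ)))
  [4] S(mul(add(SSZ, Z), SZ))
  [5] S(mul(S(add(SZ, Z)), SZ))
  [6] S(add(SZ, mul(add(SZ, Z), SZ)))
  [7] S(S(add(Z, mul(add(SZ, Z), SZ))))
  [8] S(S(mul(add(SZ, Z), SZ)))
  [9] S(S(mul(S(add(Z, Z)), SZ)))
  [10] S(S(add(SZ, mul(add(Z, Z), SZ))))
  [11] S(S(S(add(Z, mul(add(Z, Z), SZ)))))
  [12] S(S(S(mul(add(Z, Z), SZ))))
  [13] S(S(S(mul(Z, SZ))))
  [14] SSSZ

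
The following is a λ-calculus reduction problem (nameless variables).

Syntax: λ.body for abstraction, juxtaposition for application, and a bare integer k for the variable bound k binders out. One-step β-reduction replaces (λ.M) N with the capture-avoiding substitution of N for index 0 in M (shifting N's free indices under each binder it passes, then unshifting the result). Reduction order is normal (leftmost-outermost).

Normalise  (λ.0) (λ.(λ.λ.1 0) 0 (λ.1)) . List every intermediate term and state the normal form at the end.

Answer: normal form = λ.0 (λ.1)  (in 3 steps)

Working:
  start: (λ.0) (λ.(λ.λ.1 0) 0 (λ.1))
  [1] λ.(λ.λ.1 0) 0 (λ.1)
  [2] λ.(λ.1 0) (λ.1)
  [3] λ.0 (λ.1)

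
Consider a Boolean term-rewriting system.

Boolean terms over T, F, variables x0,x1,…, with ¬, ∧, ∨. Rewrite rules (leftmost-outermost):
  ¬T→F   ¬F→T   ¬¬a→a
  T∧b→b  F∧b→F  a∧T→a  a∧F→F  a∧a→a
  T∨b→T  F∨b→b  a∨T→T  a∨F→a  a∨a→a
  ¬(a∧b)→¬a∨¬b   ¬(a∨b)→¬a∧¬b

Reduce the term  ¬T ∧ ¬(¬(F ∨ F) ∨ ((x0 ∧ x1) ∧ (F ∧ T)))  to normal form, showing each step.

Answer: normal form = F  (in 2 steps)

Working:
  start: ¬T ∧ ¬(¬(F ∨ F) ∨ ((x0 ∧ x1) ∧ (F ∧ T)))
  [1] F ∧ ¬(¬(F ∨ F) ∨ ((x0 ∧ x1) ∧ (F ∧ T)))
  [2] F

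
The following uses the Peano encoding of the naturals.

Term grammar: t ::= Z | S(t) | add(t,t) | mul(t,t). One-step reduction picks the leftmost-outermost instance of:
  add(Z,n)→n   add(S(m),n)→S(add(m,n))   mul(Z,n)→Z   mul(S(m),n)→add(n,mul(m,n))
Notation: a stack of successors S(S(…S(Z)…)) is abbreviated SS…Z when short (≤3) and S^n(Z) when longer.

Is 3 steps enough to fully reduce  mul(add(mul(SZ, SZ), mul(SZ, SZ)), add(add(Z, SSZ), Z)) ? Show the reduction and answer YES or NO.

Answer: NO — after 3 steps the term is mul(S(add(add(Z, mul(Z, SZ)), mul(SZ, SZ))), add(add(Z, SSZ), Z)), not yet normal

Derivation:
  start: mul(add(mul(SZ, SZ), mul(SZ, SZ)), add(add(Z, SSZ), Z))
  [1] mul(add(add(SZ, mul(Z, SZ)), mul(SZ, SZ)), add(add(Z, SSZ), Z))
  [2] mul(add(S(add(Z, mul(Z, SZ))), mul(SZ, SZ)), add(add(Z, SSZ), Z))
  [3] mul(S(add(add(Z, mul(Z, SZ)), mul(SZ, SZ))), add(add(Z, SSZ), Z))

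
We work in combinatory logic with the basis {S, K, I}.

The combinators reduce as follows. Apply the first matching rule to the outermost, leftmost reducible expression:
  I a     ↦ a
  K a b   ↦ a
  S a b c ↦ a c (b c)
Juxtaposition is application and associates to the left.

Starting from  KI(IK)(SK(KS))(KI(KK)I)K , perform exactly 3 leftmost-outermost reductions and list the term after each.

  start: KI(IK)(SK(KS))(KI(KK)I)K
  [1] I(SK(KS))(KI(KK)I)K
  [2] SK(KS)(KI(KK)I)K
  [3] K(KI(KK)I)(KS(KI(KK)I))K

Answer: after 3 steps: K(KI(KK)I)(KS(KI(KK)I))K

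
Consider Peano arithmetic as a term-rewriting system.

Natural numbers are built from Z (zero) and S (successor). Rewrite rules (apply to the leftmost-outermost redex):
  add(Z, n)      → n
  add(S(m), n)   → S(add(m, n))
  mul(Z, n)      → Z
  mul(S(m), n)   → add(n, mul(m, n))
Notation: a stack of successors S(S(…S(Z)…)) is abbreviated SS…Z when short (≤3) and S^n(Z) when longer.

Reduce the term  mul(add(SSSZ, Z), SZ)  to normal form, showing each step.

  start: mul(add(SSSZ, Z), SZ)
  →1  mul(S(add(SSZ, Z)), SZ)
  →2  add(SZ, mul(add(SSZ, Z), SZ))
  →3  S(add(Z, mul(add(SSZ, Z), SZ)))
  →4  S(mul(add(SSZ, Z), SZ))
  →5  S(mul(S(add(SZ, Z)), SZ))
  →6  S(add(SZ, mul(add(SZ, Z), SZ)))
  →7  S(S(add(Z, mul(add(SZ, Z), SZ))))
  →8  S(S(mul(add(SZ, Z), SZ)))
  →9  S(S(mul(S(add(Z, Z)), SZ)))
  →10  S(S(add(SZ, mul(add(Z, Z), SZ))))
  →11  S(S(S(add(Z, mul(add(Z, Z), SZ)))))
  →12  S(S(S(mul(add(Z, Z), SZ))))
  →13  S(S(S(mul(Z, SZ))))
  →14  SSSZ

Answer: normal form = SSSZ  (in 14 steps)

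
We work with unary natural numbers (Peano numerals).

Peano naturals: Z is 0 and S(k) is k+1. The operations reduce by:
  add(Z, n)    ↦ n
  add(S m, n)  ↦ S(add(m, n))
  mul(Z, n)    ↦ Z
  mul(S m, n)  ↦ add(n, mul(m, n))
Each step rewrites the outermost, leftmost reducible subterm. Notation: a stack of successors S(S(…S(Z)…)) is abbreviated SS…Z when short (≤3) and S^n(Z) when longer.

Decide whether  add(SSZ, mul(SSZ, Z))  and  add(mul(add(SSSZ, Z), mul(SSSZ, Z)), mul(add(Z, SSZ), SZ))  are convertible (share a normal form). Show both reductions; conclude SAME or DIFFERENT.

Answer: SAME — A ⇓ SSZ, B ⇓ SSZ

Derivation:
Term A:
  start: add(SSZ, mul(SSZ, Z))
  step 1: S(add(SZ, mul(SSZ, Z)))
  step 2: S(S(add(Z, mul(SSZ, Z))))
  step 3: S(S(mul(SSZ, Z)))
  step 4: S(S(add(Z, mul(SZ, Z))))
  step 5: S(S(mul(SZ, Z)))
  step 6: S(S(add(Z, mul(Z, Z))))
  step 7: S(S(mul(Z, Z)))
  step 8: SSZ

Term B:
  start: add(mul(add(SSSZ, Z), mul(SSSZ, Z)), mul(add(Z, SSZ), SZ))
  step 1: add(mul(S(add(SSZ, Z)), mul(SSSZ, Z)), mul(add(Z, SSZ), SZ))
  step 2: add(add(mul(SSSZ, Z), mul(add(SSZ, Z), mul(SSSZ, Z))), mul(add(Z, SSZ), SZ))
  step 3: add(add(add(Z, mul(SSZ, Z)), mul(add(SSZ, Z), mul(SSSZ, Z))), mul(add(Z, SSZ), SZ))
  step 4: add(add(mul(SSZ, Z), mul(add(SSZ, Z), mul(SSSZ, Z))), mul(add(Z, SSZ), SZ))
  step 5: add(add(add(Z, mul(SZ, Z)), mul(add(SSZ, Z), mul(SSSZ, Z))), mul(add(Z, SSZ), SZ))
  step 6: add(add(mul(SZ, Z), mul(add(SSZ, Z), mul(SSSZ, Z))), mul(add(Z, SSZ), SZ))
  step 7: add(add(add(Z, mul(Z, Z)), mul(add(SSZ, Z), mul(SSSZ, Z))), mul(add(Z, SSZ), SZ))
  step 8: add(add(mul(Z, Z), mul(add(SSZ, Z), mul(SSSZ, Z))), mul(add(Z, SSZ), SZ))
  step 9: add(add(Z, mul(add(SSZ, Z), mul(SSSZ, Z))), mul(add(Z, SSZ), SZ))
  step 10: add(mul(add(SSZ, Z), mul(SSSZ, Z)), mul(add(Z, SSZ), SZ))
  step 11: add(mul(S(add(SZ, Z)), mul(SSSZ, Z)), mul(add(Z, SSZ), SZ))
  step 12: add(add(mul(SSSZ, Z), mul(add(SZ, Z), mul(SSSZ, Z))), mul(add(Z, SSZ), SZ))
  step 13: add(add(add(Z, mul(SSZ, Z)), mul(add(SZ, Z), mul(SSSZ, Z))), mul(add(Z, SSZ), SZ))
  step 14: add(add(mul(SSZ, Z), mul(add(SZ, Z), mul(SSSZ, Z))), mul(add(Z, SSZ), SZ))
  step 15: add(add(add(Z, mul(SZ, Z)), mul(add(SZ, Z), mul(SSSZ, Z))), mul(add(Z, SSZ), SZ))
  step 16: add(add(mul(SZ, Z), mul(add(SZ, Z), mul(SSSZ, Z))), mul(add(Z, SSZ), SZ))
  step 17: add(add(add(Z, mul(Z, Z)), mul(add(SZ, Z), mul(SSSZ, Z))), mul(add(Z, SSZ), SZ))
  step 18: add(add(mul(Z, Z), mul(add(SZ, Z), mul(SSSZ, Z))), mul(add(Z, SSZ), SZ))
  step 19: add(add(Z, mul(add(SZ, Z), mul(SSSZ, Z))), mul(add(Z, SSZ), SZ))
  step 20: add(mul(add(SZ, Z), mul(SSSZ, Z)), mul(add(Z, SSZ), SZ))
  step 21: add(mul(S(add(Z, Z)), mul(SSSZ, Z)), mul(add(Z, SSZ), SZ))
  step 22: add(add(mul(SSSZ, Z), mul(add(Z, Z), mul(SSSZ, Z))), mul(add(Z, SSZ), SZ))
  step 23: add(add(add(Z, mul(SSZ, Z)), mul(add(Z, Z), mul(SSSZ, Z))), mul(add(Z, SSZ), SZ))
  step 24: add(add(mul(SSZ, Z), mul(add(Z, Z), mul(SSSZ, Z))), mul(add(Z, SSZ), SZ))
  step 25: add(add(add(Z, mul(SZ, Z)), mul(add(Z, Z), mul(SSSZ, Z))), mul(add(Z, SSZ), SZ))
  step 26: add(add(mul(SZ, Z), mul(add(Z, Z), mul(SSSZ, Z))), mul(add(Z, SSZ), SZ))
  step 27: add(add(add(Z, mul(Z, Z)), mul(add(Z, Z), mul(SSSZ, Z))), mul(add(Z, SSZ), SZ))
  step 28: add(add(mul(Z, Z), mul(add(Z, Z), mul(SSSZ, Z))), mul(add(Z, SSZ), SZ))
  step 29: add(add(Z, mul(add(Z, Z), mul(SSSZ, Z))), mul(add(Z, SSZ), SZ))
  step 30: add(mul(add(Z, Z), mul(SSSZ, Z)), mul(add(Z, SSZ), SZ))
  step 31: add(mul(Z, mul(SSSZ, Z)), mul(add(Z, SSZ), SZ))
  step 32: add(Z, mul(add(Z, SSZ), SZ))
  step 33: mul(add(Z, SSZ), SZ)
  step 34: mul(SSZ, SZ)
  step 35: add(SZ, mul(SZ, SZ))
  step 36: S(add(Z, mul(SZ, SZ)))
  step 37: S(mul(SZ, SZ))
  step 38: S(add(SZ, mul(Z, SZ)))
  step 39: S(S(add(Z, mul(Z, SZ))))
  step 40: S(S(mul(Z, SZ)))
  step 41: SSZ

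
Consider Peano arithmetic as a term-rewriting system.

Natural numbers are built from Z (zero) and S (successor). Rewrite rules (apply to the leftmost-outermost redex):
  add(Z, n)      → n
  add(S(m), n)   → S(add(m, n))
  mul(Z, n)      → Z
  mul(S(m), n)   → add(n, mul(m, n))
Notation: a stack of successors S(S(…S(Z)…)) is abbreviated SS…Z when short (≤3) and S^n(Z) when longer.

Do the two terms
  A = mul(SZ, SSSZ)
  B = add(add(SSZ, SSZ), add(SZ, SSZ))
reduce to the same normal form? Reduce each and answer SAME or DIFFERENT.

Term A:
  start: mul(SZ, SSSZ)
  →1  add(SSSZ, mul(Z, SSSZ))
  →2  S(add(SSZ, mul(Z, SSSZ)))
  →3  S(S(add(SZ, mul(Z, SSSZ))))
  →4  S(S(S(add(Z, mul(Z, SSSZ)))))
  →5  S(S(S(mul(Z, SSSZ))))
  →6  SSSZ

Term B:
  start: add(add(SSZ, SSZ), add(SZ, SSZ))
  →1  add(S(add(SZ, SSZ)), add(SZ, SSZ))
  →2  S(add(add(SZ, SSZ), add(SZ, SSZ)))
  →3  S(add(S(add(Z, SSZ)), add(SZ, SSZ)))
  →4  S(S(add(add(Z, SSZ), add(SZ, SSZ))))
  →5  S(S(add(SSZ, add(SZ, SSZ))))
  →6  S(S(S(add(SZ, add(SZ, SSZ)))))
  →7  S(S(S(S(add(Z, add(SZ, SSZ))))))
  →8  S(S(S(S(add(SZ, SSZ)))))
  →9  S(S(S(S(S(add(Z, SSZ))))))
  →10  S^7(Z)

Answer: DIFFERENT — A ⇓ SSSZ, B ⇓ S^7(Z)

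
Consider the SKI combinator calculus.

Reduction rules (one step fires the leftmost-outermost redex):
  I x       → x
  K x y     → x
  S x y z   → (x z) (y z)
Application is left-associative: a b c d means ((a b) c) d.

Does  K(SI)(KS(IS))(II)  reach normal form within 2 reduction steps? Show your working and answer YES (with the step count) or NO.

  start: K(SI)(KS(IS))(II)
  step 1: SI(II)
  step 2: SII

Answer: YES — reaches normal form SII in 2 ≤ 2 steps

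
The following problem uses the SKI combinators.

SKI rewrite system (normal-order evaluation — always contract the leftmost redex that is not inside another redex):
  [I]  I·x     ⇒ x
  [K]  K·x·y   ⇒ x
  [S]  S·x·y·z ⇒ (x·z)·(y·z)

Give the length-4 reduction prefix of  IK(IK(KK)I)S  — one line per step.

Answer: after 4 steps: KK

Derivation:
  start: IK(IK(KK)I)S
  [1] K(IK(KK)I)S
  [2] IK(KK)I
  [3] K(KK)I
  [4] KK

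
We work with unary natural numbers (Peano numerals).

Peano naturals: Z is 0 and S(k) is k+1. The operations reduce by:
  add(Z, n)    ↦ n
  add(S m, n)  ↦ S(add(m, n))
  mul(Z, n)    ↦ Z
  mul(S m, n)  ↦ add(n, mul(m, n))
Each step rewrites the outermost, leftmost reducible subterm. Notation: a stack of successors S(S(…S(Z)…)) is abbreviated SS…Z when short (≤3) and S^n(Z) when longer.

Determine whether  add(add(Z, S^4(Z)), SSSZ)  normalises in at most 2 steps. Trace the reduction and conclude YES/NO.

Answer: NO — after 2 steps the term is S(add(SSSZ, SSSZ)), not yet normal

Derivation:
  start: add(add(Z, S^4(Z)), SSSZ)
  step 1: add(S^4(Z), SSSZ)
  step 2: S(add(SSSZ, SSSZ))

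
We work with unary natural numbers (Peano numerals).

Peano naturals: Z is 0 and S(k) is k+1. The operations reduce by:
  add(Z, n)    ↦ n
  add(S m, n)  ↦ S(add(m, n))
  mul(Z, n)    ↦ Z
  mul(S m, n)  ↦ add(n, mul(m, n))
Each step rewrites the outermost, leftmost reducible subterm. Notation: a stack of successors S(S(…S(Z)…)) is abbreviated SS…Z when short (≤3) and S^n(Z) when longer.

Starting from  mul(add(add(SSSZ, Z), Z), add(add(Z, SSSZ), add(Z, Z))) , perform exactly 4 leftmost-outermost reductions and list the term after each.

Answer: after 4 steps: add(add(SSSZ, add(Z, Z)), mul(add(add(SSZ, Z), Z), add(add(Z, SSSZ), add(Z, Z))))

Reduction:
  start: mul(add(add(SSSZ, Z), Z), add(add(Z, SSSZ), add(Z, Z)))
  →1  mul(add(S(add(SSZ, Z)), Z), add(add(Z, SSSZ), add(Z, Z)))
  →2  mul(S(add(add(SSZ, Z), Z)), add(add(Z, SSSZ), add(Z, Z)))
  →3  add(add(add(Z, SSSZ), add(Z, Z)), mul(add(add(SSZ, Z), Z), add(add(Z, SSSZ), add(Z, Z))))
  →4  add(add(SSSZ, add(Z, Z)), mul(add(add(SSZ, Z), Z), add(add(Z, SSSZ), add(Z, Z))))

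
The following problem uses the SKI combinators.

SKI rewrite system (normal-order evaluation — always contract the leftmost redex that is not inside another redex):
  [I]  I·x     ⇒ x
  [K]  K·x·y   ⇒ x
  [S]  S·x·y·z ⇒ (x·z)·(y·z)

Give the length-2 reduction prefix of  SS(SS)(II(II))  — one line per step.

  start: SS(SS)(II(II))
  →1  S(II(II))(SS(II(II)))
  →2  S(I(II))(SS(II(II)))

Answer: after 2 steps: S(I(II))(SS(II(II)))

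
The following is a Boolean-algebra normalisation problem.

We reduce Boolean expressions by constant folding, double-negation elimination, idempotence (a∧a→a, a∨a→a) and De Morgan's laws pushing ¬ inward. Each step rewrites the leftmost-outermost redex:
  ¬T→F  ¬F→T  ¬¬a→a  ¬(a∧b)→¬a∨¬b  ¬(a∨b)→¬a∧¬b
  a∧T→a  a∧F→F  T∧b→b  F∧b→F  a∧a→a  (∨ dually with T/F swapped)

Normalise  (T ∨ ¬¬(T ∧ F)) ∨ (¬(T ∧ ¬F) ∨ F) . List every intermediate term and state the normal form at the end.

Answer: normal form = T  (in 2 steps)

Derivation:
  start: (T ∨ ¬¬(T ∧ F)) ∨ (¬(T ∧ ¬F) ∨ F)
  [1] T ∨ (¬(T ∧ ¬F) ∨ F)
  [2] T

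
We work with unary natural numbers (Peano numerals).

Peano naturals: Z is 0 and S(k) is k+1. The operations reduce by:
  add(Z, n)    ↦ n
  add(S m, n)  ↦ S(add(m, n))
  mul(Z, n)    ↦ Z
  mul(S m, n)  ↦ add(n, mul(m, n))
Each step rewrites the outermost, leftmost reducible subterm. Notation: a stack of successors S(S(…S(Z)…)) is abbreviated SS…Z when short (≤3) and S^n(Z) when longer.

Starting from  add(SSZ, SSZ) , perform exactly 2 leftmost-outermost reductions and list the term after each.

Answer: after 2 steps: S(S(add(Z, SSZ)))

Working:
  start: add(SSZ, SSZ)
  [1] S(add(SZ, SSZ))
  [2] S(S(add(Z, SSZ)))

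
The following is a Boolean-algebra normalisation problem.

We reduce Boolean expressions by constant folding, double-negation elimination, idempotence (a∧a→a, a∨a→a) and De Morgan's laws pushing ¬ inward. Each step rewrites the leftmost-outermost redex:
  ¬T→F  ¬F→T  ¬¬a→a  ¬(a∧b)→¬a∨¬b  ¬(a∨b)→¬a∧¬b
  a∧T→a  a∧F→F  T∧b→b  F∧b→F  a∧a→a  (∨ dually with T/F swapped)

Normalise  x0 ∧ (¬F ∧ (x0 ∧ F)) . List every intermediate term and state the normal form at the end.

  start: x0 ∧ (¬F ∧ (x0 ∧ F))
  →1  x0 ∧ (T ∧ (x0 ∧ F))
  →2  x0 ∧ (x0 ∧ F)
  →3  x0 ∧ F
  →4  F

Answer: normal form = F  (in 4 steps)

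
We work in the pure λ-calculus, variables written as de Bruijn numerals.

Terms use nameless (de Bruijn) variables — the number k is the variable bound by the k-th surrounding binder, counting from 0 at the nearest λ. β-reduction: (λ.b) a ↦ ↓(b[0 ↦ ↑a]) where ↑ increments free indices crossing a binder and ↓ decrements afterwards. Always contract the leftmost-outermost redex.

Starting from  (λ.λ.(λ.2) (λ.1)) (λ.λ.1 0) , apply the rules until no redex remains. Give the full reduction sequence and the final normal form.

Answer: normal form = λ.λ.λ.1 0  (in 2 steps)

Derivation:
  start: (λ.λ.(λ.2) (λ.1)) (λ.λ.1 0)
  step 1: λ.(λ.λ.λ.1 0) (λ.1)
  step 2: λ.λ.λ.1 0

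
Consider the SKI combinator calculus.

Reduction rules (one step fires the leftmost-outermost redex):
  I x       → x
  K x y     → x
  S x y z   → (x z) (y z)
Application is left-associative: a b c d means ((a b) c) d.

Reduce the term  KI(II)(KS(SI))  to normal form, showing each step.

  start: KI(II)(KS(SI))
  step 1: I(KS(SI))
  step 2: KS(SI)
  step 3: S

Answer: normal form = S  (in 3 steps)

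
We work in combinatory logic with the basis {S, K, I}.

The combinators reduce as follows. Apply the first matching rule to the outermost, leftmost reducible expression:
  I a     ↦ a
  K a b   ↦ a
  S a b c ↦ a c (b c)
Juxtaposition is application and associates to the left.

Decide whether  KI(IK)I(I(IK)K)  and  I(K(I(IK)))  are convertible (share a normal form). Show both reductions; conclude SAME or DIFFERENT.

Answer: SAME — A ⇓ KK, B ⇓ KK

Working:
Term A:
  start: KI(IK)I(I(IK)K)
  [1] II(I(IK)K)
  [2] I(I(IK)K)
  [3] I(IK)K
  [4] IKK
  [5] KK

Term B:
  start: I(K(I(IK)))
  [1] K(I(IK))
  [2] K(IK)
  [3] KK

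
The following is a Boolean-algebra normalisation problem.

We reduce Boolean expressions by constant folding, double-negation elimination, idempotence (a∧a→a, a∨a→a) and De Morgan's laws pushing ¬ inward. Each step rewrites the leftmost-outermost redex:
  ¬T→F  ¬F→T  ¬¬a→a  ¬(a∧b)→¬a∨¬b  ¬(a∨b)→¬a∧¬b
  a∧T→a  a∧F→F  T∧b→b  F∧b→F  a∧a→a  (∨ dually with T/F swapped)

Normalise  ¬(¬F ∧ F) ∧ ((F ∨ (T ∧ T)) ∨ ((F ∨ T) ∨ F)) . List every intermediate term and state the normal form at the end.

  start: ¬(¬F ∧ F) ∧ ((F ∨ (T ∧ T)) ∨ ((F ∨ T) ∨ F))
  step 1: (¬¬F ∨ ¬F) ∧ ((F ∨ (T ∧ T)) ∨ ((F ∨ T) ∨ F))
  step 2: (F ∨ ¬F) ∧ ((F ∨ (T ∧ T)) ∨ ((F ∨ T) ∨ F))
  step 3: ¬F ∧ ((F ∨ (T ∧ T)) ∨ ((F ∨ T) ∨ F))
  step 4: T ∧ ((F ∨ (T ∧ T)) ∨ ((F ∨ T) ∨ F))
  step 5: (F ∨ (T ∧ T)) ∨ ((F ∨ T) ∨ F)
  step 6: (T ∧ T) ∨ ((F ∨ T) ∨ F)
  step 7: T ∨ ((F ∨ T) ∨ F)
  step 8: T

Answer: normal form = T  (in 8 steps)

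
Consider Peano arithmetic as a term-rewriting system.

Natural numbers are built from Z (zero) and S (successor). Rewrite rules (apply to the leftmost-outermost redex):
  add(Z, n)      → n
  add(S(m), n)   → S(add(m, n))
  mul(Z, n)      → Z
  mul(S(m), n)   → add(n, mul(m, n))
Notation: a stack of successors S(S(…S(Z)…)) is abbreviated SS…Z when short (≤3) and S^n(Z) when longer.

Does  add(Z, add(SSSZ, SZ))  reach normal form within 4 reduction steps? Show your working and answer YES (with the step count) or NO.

  start: add(Z, add(SSSZ, SZ))
  →1  add(SSSZ, SZ)
  →2  S(add(SSZ, SZ))
  →3  S(S(add(SZ, SZ)))
  →4  S(S(S(add(Z, SZ))))

Answer: NO — after 4 steps the term is S(S(S(add(Z, SZ)))), not yet normal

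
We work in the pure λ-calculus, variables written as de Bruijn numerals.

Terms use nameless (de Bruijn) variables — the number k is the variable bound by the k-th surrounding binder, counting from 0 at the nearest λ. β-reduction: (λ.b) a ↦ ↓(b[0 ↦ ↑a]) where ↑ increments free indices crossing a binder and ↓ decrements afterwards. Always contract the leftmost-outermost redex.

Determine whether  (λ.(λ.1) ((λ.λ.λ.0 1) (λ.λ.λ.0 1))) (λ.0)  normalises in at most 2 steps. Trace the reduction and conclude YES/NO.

Answer: YES — reaches normal form λ.0 in 2 ≤ 2 steps

Working:
  start: (λ.(λ.1) ((λ.λ.λ.0 1) (λ.λ.λ.0 1))) (λ.0)
  [1] (λ.λ.0) ((λ.λ.λ.0 1) (λ.λ.λ.0 1))
  [2] λ.0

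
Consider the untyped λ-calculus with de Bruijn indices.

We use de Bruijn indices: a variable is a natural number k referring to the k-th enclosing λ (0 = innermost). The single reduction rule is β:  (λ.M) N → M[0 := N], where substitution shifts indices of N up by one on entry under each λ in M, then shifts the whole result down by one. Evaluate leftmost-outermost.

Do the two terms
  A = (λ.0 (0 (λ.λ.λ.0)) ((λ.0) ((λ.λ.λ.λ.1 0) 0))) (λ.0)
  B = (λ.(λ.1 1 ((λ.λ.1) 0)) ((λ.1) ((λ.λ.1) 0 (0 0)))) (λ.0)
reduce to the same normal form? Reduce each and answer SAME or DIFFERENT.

Term A:
  start: (λ.0 (0 (λ.λ.λ.0)) ((λ.0) ((λ.λ.λ.λ.1 0) 0))) (λ.0)
  [1] (λ.0) ((λ.0) (λ.λ.λ.0)) ((λ.0) ((λ.λ.λ.λ.1 0) (λ.0)))
  [2] (λ.0) (λ.λ.λ.0) ((λ.0) ((λ.λ.λ.λ.1 0) (λ.0)))
  [3] (λ.λ.λ.0) ((λ.0) ((λ.λ.λ.λ.1 0) (λ.0)))
  [4] λ.λ.0

Term B:
  start: (λ.(λ.1 1 ((λ.λ.1) 0)) ((λ.1) ((λ.λ.1) 0 (0 0)))) (λ.0)
  [1] (λ.(λ.0) (λ.0) ((λ.λ.1) 0)) ((λ.λ.0) ((λ.λ.1) (λ.0) ((λ.0) (λ.0))))
  [2] (λ.0) (λ.0) ((λ.λ.1) ((λ.λ.0) ((λ.λ.1) (λ.0) ((λ.0) (λ.0)))))
  [3] (λ.0) ((λ.λ.1) ((λ.λ.0) ((λ.λ.1) (λ.0) ((λ.0) (λ.0)))))
  [4] (λ.λ.1) ((λ.λ.0) ((λ.λ.1) (λ.0) ((λ.0) (λ.0))))
  [5] λ.(λ.λ.0) ((λ.λ.1) (λ.0) ((λ.0) (λ.0)))
  [6] λ.λ.0

Answer: SAME — A ⇓ λ.λ.0, B ⇓ λ.λ.0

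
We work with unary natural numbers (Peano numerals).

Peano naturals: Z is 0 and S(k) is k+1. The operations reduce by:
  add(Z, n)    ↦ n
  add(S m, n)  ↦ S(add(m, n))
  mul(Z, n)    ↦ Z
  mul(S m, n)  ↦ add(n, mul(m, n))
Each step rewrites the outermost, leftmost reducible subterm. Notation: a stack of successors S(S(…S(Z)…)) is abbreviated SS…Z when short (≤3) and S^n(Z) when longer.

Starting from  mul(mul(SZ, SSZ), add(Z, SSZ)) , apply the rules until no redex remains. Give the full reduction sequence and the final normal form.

  start: mul(mul(SZ, SSZ), add(Z, SSZ))
  step 1: mul(add(SSZ, mul(Z, SSZ)), add(Z, SSZ))
  step 2: mul(S(add(SZ, mul(Z, SSZ))), add(Z, SSZ))
  step 3: add(add(Z, SSZ), mul(add(SZ, mul(Z, SSZ)), add(Z, SSZ)))
  step 4: add(SSZ, mul(add(SZ, mul(Z, SSZ)), add(Z, SSZ)))
  step 5: S(add(SZ, mul(add(SZ, mul(Z, SSZ)), add(Z, SSZ))))
  step 6: S(S(add(Z, mul(add(SZ, mul(Z, SSZ)), add(Z, SSZ)))))
  step 7: S(S(mul(add(SZ, mul(Z, SSZ)), add(Z, SSZ))))
  step 8: S(S(mul(S(add(Z, mul(Z, SSZ))), add(Z, SSZ))))
  step 9: S(S(add(add(Z, SSZ), mul(add(Z, mul(Z, SSZ)), add(Z, SSZ)))))
  step 10: S(S(add(SSZ, mul(add(Z, mul(Z, SSZ)), add(Z, SSZ)))))
  step 11: S(S(S(add(SZ, mul(add(Z, mul(Z, SSZ)), add(Z, SSZ))))))
  step 12: S(S(S(S(add(Z, mul(add(Z, mul(Z, SSZ)), add(Z, SSZ)))))))
  step 13: S(S(S(S(mul(add(Z, mul(Z, SSZ)), add(Z, SSZ))))))
  step 14: S(S(S(S(mul(mul(Z, SSZ), add(Z, SSZ))))))
  step 15: S(S(S(S(mul(Z, add(Z, SSZ))))))
  step 16: S^4(Z)

Answer: normal form = S^4(Z)  (in 16 steps)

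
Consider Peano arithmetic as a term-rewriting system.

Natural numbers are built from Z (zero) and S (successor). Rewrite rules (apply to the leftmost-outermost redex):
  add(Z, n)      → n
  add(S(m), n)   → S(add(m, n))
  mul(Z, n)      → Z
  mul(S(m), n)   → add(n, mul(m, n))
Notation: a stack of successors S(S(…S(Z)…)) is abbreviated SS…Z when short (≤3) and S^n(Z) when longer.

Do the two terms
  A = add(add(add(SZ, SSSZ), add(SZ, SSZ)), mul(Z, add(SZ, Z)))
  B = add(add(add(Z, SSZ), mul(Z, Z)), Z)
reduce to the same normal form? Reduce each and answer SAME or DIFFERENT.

Term A:
  start: add(add(add(SZ, SSSZ), add(SZ, SSZ)), mul(Z, add(SZ, Z)))
  step 1: add(add(S(add(Z, SSSZ)), add(SZ, SSZ)), mul(Z, add(SZ, Z)))
  step 2: add(S(add(add(Z, SSSZ), add(SZ, SSZ))), mul(Z, add(SZ, Z)))
  step 3: S(add(add(add(Z, SSSZ), add(SZ, SSZ)), mul(Z, add(SZ, Z))))
  step 4: S(add(add(SSSZ, add(SZ, SSZ)), mul(Z, add(SZ, Z))))
  step 5: S(add(S(add(SSZ, add(SZ, SSZ))), mul(Z, add(SZ, Z))))
  step 6: S(S(add(add(SSZ, add(SZ, SSZ)), mul(Z, add(SZ, Z)))))
  step 7: S(S(add(S(add(SZ, add(SZ, SSZ))), mul(Z, add(SZ, Z)))))
  step 8: S(S(S(add(add(SZ, add(SZ, SSZ)), mul(Z, add(SZ, Z))))))
  step 9: S(S(S(add(S(add(Z, add(SZ, SSZ))), mul(Z, add(SZ, Z))))))
  step 10: S(S(S(S(add(add(Z, add(SZ, SSZ)), mul(Z, add(SZ, Z)))))))
  step 11: S(S(S(S(add(add(SZ, SSZ), mul(Z, add(SZ, Z)))))))
  step 12: S(S(S(S(add(S(add(Z, SSZ)), mul(Z, add(SZ, Z)))))))
  step 13: S(S(S(S(S(add(add(Z, SSZ), mul(Z, add(SZ, Z))))))))
  step 14: S(S(S(S(S(add(SSZ, mul(Z, add(SZ, Z))))))))
  step 15: S(S(S(S(S(S(add(SZ, mul(Z, add(SZ, Z)))))))))
  step 16: S(S(S(S(S(S(S(add(Z, mul(Z, add(SZ, Z))))))))))
  step 17: S(S(S(S(S(S(S(mul(Z, add(SZ, Z)))))))))
  step 18: S^7(Z)

Term B:
  start: add(add(add(Z, SSZ), mul(Z, Z)), Z)
  step 1: add(add(SSZ, mul(Z, Z)), Z)
  step 2: add(S(add(SZ, mul(Z, Z))), Z)
  step 3: S(add(add(SZ, mul(Z, Z)), Z))
  step 4: S(add(S(add(Z, mul(Z, Z))), Z))
  step 5: S(S(add(add(Z, mul(Z, Z)), Z)))
  step 6: S(S(add(mul(Z, Z), Z)))
  step 7: S(S(add(Z, Z)))
  step 8: SSZ

Answer: DIFFERENT — A ⇓ S^7(Z), B ⇓ SSZ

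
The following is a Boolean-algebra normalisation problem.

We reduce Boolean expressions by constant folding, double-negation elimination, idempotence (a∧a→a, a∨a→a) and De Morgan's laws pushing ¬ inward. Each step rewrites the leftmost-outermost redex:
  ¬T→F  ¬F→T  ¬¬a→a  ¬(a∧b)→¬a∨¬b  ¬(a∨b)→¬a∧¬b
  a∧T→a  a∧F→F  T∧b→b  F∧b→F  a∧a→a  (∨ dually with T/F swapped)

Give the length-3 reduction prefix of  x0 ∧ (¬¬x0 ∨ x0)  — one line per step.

  start: x0 ∧ (¬¬x0 ∨ x0)
  step 1: x0 ∧ (x0 ∨ x0)
  step 2: x0 ∧ x0
  step 3: x0

Answer: after 3 steps: x0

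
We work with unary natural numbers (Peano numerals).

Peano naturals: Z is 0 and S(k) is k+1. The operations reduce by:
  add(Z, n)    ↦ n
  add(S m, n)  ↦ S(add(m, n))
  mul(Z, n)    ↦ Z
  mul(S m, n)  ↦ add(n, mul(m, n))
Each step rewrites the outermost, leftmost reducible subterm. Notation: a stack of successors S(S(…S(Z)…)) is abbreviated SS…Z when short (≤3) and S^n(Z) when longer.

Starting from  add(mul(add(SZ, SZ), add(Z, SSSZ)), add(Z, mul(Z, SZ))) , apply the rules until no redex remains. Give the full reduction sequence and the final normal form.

  start: add(mul(add(SZ, SZ), add(Z, SSSZ)), add(Z, mul(Z, SZ)))
  →1  add(mul(S(add(Z, SZ)), add(Z, SSSZ)), add(Z, mul(Z, SZ)))
  →2  add(add(add(Z, SSSZ), mul(add(Z, SZ), add(Z, SSSZ))), add(Z, mul(Z, SZ)))
  →3  add(add(SSSZ, mul(add(Z, SZ), add(Z, SSSZ))), add(Z, mul(Z, SZ)))
  →4  add(S(add(SSZ, mul(add(Z, SZ), add(Z, SSSZ)))), add(Z, mul(Z, SZ)))
  →5  S(add(add(SSZ, mul(add(Z, SZ), add(Z, SSSZ))), add(Z, mul(Z, SZ))))
  →6  S(add(S(add(SZ, mul(add(Z, SZ), add(Z, SSSZ)))), add(Z, mul(Z, SZ))))
  →7  S(S(add(add(SZ, mul(add(Z, SZ), add(Z, SSSZ))), add(Z, mul(Z, SZ)))))
  →8  S(S(add(S(add(Z, mul(add(Z, SZ), add(Z, SSSZ)))), add(Z, mul(Z, SZ)))))
  →9  S(S(S(add(add(Z, mul(add(Z, SZ), add(Z, SSSZ))), add(Z, mul(Z, SZ))))))
  →10  S(S(S(add(mul(add(Z, SZ), add(Z, SSSZ)), add(Z, mul(Z, SZ))))))
  →11  S(S(S(add(mul(SZ, add(Z, SSSZ)), add(Z, mul(Z, SZ))))))
  →12  S(S(S(add(add(add(Z, SSSZ), mul(Z, add(Z, SSSZ))), add(Z, mul(Z, SZ))))))
  →13  S(S(S(add(add(SSSZ, mul(Z, add(Z, SSSZ))), add(Z, mul(Z, SZ))))))
  →14  S(S(S(add(S(add(SSZ, mul(Z, add(Z, SSSZ)))), add(Z, mul(Z, SZ))))))
  →15  S(S(S(S(add(add(SSZ, mul(Z, add(Z, SSSZ))), add(Z, mul(Z, SZ)))))))
  →16  S(S(S(S(add(S(add(SZ, mul(Z, add(Z, SSSZ)))), add(Z, mul(Z, SZ)))))))
  →17  S(S(S(S(S(add(add(SZ, mul(Z, add(Z, SSSZ))), add(Z, mul(Z, SZ))))))))
  →18  S(S(S(S(S(add(S(add(Z, mul(Z, add(Z, SSSZ)))), add(Z, mul(Z, SZ))))))))
  →19  S(S(S(S(S(S(add(add(Z, mul(Z, add(Z, SSSZ))), add(Z, mul(Z, SZ)))))))))
  →20  S(S(S(S(S(S(add(mul(Z, add(Z, SSSZ)), add(Z, mul(Z, SZ)))))))))
  →21  S(S(S(S(S(S(add(Z, add(Z, mul(Z, SZ)))))))))
  →22  S(S(S(S(S(S(add(Z, mul(Z, SZ))))))))
  →23  S(S(S(S(S(S(mul(Z, SZ)))))))
  →24  S^6(Z)

Answer: normal form = S^6(Z)  (in 24 steps)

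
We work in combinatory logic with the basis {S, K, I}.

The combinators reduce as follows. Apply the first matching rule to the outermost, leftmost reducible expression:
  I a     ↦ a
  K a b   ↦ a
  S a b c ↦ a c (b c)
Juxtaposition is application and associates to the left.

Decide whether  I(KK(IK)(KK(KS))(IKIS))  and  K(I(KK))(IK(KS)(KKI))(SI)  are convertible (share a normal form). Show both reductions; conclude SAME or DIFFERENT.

Answer: SAME — A ⇓ K, B ⇓ K

Reduction:
Term A:
  start: I(KK(IK)(KK(KS))(IKIS))
  →1  KK(IK)(KK(KS))(IKIS)
  →2  K(KK(KS))(IKIS)
  →3  KK(KS)
  →4  K

Term B:
  start: K(I(KK))(IK(KS)(KKI))(SI)
  →1  I(KK)(SI)
  →2  KK(SI)
  →3  K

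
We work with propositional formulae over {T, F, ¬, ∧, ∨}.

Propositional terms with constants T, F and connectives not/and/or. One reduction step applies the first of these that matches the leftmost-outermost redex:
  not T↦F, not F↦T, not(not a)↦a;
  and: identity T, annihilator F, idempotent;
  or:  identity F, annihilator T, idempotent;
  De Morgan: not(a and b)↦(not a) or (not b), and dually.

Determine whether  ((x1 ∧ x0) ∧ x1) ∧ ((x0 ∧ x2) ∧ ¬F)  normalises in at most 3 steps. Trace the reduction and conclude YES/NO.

Answer: YES — reaches normal form ((x1 ∧ x0) ∧ x1) ∧ (x0 ∧ x2) in 2 ≤ 3 steps

Derivation:
  start: ((x1 ∧ x0) ∧ x1) ∧ ((x0 ∧ x2) ∧ ¬F)
  [1] ((x1 ∧ x0) ∧ x1) ∧ ((x0 ∧ x2) ∧ T)
  [2] ((x1 ∧ x0) ∧ x1) ∧ (x0 ∧ x2)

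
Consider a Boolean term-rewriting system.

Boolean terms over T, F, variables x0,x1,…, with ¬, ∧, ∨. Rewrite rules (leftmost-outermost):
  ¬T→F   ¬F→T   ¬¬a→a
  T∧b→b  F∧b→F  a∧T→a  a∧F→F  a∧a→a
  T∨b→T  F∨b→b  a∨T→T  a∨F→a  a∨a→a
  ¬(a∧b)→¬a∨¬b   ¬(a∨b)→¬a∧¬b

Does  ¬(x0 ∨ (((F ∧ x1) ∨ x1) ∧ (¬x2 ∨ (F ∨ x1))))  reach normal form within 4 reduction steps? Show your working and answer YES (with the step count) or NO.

  start: ¬(x0 ∨ (((F ∧ x1) ∨ x1) ∧ (¬x2 ∨ (F ∨ x1))))
  step 1: ¬x0 ∧ ¬(((F ∧ x1) ∨ x1) ∧ (¬x2 ∨ (F ∨ x1)))
  step 2: ¬x0 ∧ (¬((F ∧ x1) ∨ x1) ∨ ¬(¬x2 ∨ (F ∨ x1)))
  step 3: ¬x0 ∧ ((¬(F ∧ x1) ∧ ¬x1) ∨ ¬(¬x2 ∨ (F ∨ x1)))
  step 4: ¬x0 ∧ (((¬F ∨ ¬x1) ∧ ¬x1) ∨ ¬(¬x2 ∨ (F ∨ x1)))

Answer: NO — after 4 steps the term is ¬x0 ∧ (((¬F ∨ ¬x1) ∧ ¬x1) ∨ ¬(¬x2 ∨ (F ∨ x1))), not yet normal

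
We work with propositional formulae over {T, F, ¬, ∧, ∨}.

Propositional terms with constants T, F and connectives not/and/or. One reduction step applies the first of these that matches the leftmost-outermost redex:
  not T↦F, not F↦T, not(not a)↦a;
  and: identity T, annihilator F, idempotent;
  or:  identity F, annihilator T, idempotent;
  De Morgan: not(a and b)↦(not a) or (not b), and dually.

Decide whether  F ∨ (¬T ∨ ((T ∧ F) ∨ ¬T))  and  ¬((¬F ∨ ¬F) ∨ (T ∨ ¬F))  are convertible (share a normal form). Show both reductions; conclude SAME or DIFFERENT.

Answer: SAME — A ⇓ F, B ⇓ F

Reduction:
Term A:
  start: F ∨ (¬T ∨ ((T ∧ F) ∨ ¬T))
  step 1: ¬T ∨ ((T ∧ F) ∨ ¬T)
  step 2: F ∨ ((T ∧ F) ∨ ¬T)
  step 3: (T ∧ F) ∨ ¬T
  step 4: F ∨ ¬T
  step 5: ¬T
  step 6: F

Term B:
  start: ¬((¬F ∨ ¬F) ∨ (T ∨ ¬F))
  step 1: ¬(¬F ∨ ¬F) ∧ ¬(T ∨ ¬F)
  step 2: (¬¬F ∧ ¬¬F) ∧ ¬(T ∨ ¬F)
  step 3: ¬¬F ∧ ¬(T ∨ ¬F)
  step 4: F ∧ ¬(T ∨ ¬F)
  step 5: F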